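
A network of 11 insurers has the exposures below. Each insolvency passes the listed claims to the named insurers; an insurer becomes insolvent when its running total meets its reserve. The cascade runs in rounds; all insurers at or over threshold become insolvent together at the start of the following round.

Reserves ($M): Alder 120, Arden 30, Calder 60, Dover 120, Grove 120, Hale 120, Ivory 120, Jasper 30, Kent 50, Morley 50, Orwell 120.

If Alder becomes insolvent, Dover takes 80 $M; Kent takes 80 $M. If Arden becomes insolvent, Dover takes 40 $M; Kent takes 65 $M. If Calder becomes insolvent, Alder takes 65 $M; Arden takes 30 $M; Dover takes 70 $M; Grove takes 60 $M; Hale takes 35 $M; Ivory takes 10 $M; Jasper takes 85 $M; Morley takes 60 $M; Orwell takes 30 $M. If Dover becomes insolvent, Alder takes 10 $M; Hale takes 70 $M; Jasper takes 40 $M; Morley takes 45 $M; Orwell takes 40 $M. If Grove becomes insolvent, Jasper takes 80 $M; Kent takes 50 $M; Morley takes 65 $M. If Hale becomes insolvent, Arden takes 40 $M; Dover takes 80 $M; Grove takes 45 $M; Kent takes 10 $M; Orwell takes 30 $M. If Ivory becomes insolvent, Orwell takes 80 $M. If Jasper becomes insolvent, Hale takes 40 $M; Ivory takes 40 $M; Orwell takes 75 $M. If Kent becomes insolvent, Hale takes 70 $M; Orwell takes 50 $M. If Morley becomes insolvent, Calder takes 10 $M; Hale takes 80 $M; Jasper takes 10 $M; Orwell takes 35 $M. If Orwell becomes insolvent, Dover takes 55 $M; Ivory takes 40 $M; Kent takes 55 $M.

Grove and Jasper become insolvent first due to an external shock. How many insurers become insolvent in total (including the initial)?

8

Round 1 — Grove, Jasper become insolvent (initial).
  Hale: +40 → 40 < 120
  Ivory: +40 → 40 < 120
  Kent: +50 → 50 ≥ 50
  Morley: +65 → 65 ≥ 50
  Orwell: +75 → 75 < 120
Round 2 — Kent, Morley become insolvent.
  Calder: +10 → 10 < 60
  Hale: +70+80 → 190 ≥ 120
  Orwell: +50+35 → 160 ≥ 120
Round 3 — Hale, Orwell become insolvent.
  Arden: +40 → 40 ≥ 30
  Dover: +80+55 → 135 ≥ 120
  Ivory: +40 → 80 < 120
Round 4 — Arden, Dover become insolvent.
  Alder: +10 → 10 < 120
No further insolvencies.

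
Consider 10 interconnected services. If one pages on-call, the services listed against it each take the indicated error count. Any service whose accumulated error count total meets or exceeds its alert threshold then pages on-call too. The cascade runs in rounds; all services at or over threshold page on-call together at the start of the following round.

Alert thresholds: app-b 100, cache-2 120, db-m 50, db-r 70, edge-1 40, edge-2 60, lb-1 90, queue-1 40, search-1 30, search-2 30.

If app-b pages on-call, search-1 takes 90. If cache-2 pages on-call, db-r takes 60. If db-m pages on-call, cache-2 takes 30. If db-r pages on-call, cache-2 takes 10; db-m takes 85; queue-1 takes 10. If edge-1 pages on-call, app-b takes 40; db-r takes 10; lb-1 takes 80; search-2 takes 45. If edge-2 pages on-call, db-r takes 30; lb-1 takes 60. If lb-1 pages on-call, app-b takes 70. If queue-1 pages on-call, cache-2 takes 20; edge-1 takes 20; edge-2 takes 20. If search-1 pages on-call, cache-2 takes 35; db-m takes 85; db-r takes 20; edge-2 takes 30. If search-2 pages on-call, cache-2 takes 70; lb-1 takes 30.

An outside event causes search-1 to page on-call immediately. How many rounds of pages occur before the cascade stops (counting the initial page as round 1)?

Round 1 — search-1 pages on-call (initial).
  cache-2: +35 → 35 < 120
  db-m: +85 → 85 ≥ 50
  db-r: +20 → 20 < 70
  edge-2: +30 → 30 < 60
Round 2 — db-m pages on-call.
  cache-2: +30 → 65 < 120
No further pages.

2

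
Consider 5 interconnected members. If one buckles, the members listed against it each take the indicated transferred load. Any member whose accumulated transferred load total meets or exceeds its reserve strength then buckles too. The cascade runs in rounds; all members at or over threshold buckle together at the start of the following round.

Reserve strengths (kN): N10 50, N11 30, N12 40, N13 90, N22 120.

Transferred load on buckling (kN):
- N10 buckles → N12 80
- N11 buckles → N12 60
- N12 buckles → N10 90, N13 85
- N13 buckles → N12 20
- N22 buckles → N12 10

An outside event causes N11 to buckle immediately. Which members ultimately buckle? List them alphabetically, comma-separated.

N10, N11, N12

Round 1 — N11 buckles (initial).
  N12: +60 → 60 ≥ 40
Round 2 — N12 buckles.
  N10: +90 → 90 ≥ 50
  N13: +85 → 85 < 90
Round 3 — N10 buckles.
No further bucklings.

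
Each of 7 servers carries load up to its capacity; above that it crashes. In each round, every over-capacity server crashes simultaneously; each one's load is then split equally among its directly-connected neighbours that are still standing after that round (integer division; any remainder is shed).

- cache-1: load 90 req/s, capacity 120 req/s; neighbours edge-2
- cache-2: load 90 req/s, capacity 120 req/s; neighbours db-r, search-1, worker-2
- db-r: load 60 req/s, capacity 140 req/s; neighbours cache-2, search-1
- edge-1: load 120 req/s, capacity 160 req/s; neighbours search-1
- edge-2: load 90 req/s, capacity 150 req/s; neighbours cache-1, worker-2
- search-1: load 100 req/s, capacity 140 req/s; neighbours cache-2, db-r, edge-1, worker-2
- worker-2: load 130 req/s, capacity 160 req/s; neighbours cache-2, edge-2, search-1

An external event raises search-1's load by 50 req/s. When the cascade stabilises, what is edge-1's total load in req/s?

157

Round 1 — search-1 at 150 > 140. search-1 crashes.
  search-1 sheds 150 req/s to cache-2, db-r, edge-1, worker-2: 37 each (2 lost).
    cache-2: 90+37 = 127 > 120
    db-r: 60+37 = 97 ≤ 140
    edge-1: 120+37 = 157 ≤ 160
    worker-2: 130+37 = 167 > 160
Round 2 — cache-2, worker-2 crash.
  cache-2 sheds 127 req/s to db-r: 127 each.
    db-r: 97+127 = 224 > 140
  worker-2 sheds 167 req/s to edge-2: 167 each.
    edge-2: 90+167 = 257 > 150
Round 3 — db-r, edge-2 crash.
  db-r sheds 224 req/s: no online neighbours, lost.
  edge-2 sheds 257 req/s to cache-1: 257 each.
    cache-1: 90+257 = 347 > 120
Round 4 — cache-1 crashes.
  cache-1 sheds 347 req/s: no online neighbours, lost.
No further crashes.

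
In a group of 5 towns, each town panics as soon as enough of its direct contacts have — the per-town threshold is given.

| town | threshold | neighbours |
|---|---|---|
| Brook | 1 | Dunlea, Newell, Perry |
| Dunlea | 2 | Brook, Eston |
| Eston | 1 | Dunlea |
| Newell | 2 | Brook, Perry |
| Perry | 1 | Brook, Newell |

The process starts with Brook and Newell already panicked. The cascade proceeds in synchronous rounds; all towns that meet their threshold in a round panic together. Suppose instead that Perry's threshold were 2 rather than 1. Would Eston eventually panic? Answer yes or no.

no

With Perry's threshold at 2:
Round 1 — Brook, Newell panic (initial).
Round 2 — checking thresholds:
  Dunlea: 1 of 2 neighbours < 2, below threshold.
  Perry: 2 of 2 neighbours ≥ 2, panics.
Round 3 — no new panics; cascade stops.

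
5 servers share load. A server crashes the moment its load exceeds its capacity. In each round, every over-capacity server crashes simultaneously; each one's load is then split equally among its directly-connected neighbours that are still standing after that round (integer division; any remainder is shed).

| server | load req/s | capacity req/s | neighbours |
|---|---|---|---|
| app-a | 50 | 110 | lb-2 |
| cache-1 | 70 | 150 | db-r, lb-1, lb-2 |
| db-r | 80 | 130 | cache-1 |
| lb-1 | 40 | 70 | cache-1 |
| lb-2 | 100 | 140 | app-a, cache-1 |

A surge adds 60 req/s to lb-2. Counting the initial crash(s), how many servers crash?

2

Round 1 — lb-2 at 160 > 140. lb-2 crashes.
  lb-2 sheds 160 req/s to app-a, cache-1: 80 each.
    app-a: 50+80 = 130 > 110
    cache-1: 70+80 = 150 ≤ 150
Round 2 — app-a crashes.
  app-a sheds 130 req/s: no online neighbours, lost.
No further crashes.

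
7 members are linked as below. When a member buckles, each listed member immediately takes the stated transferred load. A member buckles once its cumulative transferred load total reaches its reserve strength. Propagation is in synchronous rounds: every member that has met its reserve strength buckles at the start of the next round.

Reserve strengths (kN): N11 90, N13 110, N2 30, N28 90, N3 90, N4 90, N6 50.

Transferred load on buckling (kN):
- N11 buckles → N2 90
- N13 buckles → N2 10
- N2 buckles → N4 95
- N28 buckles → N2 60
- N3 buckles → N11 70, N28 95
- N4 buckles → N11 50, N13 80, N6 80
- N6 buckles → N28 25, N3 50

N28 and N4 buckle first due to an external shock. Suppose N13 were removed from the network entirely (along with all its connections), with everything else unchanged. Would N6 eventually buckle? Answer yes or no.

yes

With N13 removed:
Round 1 — N28, N4 buckle (initial).
  N11: +50 → 50 < 90
  N2: +60 → 60 ≥ 30
  N6: +80 → 80 ≥ 50
Round 2 — N2, N6 buckle.
  N3: +50 → 50 < 90
No further bucklings.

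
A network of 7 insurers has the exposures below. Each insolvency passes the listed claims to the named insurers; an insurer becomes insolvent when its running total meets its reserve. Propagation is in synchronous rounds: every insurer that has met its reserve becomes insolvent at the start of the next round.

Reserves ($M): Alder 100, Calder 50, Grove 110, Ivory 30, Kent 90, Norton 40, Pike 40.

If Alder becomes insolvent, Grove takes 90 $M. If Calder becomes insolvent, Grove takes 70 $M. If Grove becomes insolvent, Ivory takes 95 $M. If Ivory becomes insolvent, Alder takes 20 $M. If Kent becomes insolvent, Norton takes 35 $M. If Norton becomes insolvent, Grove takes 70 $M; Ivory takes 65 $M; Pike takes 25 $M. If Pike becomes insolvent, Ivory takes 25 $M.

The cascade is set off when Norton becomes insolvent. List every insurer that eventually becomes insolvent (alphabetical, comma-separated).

Ivory, Norton

Round 1 — Norton becomes insolvent (initial).
  Grove: +70 → 70 < 110
  Ivory: +65 → 65 ≥ 30
  Pike: +25 → 25 < 40
Round 2 — Ivory becomes insolvent.
  Alder: +20 → 20 < 100
No further insolvencies.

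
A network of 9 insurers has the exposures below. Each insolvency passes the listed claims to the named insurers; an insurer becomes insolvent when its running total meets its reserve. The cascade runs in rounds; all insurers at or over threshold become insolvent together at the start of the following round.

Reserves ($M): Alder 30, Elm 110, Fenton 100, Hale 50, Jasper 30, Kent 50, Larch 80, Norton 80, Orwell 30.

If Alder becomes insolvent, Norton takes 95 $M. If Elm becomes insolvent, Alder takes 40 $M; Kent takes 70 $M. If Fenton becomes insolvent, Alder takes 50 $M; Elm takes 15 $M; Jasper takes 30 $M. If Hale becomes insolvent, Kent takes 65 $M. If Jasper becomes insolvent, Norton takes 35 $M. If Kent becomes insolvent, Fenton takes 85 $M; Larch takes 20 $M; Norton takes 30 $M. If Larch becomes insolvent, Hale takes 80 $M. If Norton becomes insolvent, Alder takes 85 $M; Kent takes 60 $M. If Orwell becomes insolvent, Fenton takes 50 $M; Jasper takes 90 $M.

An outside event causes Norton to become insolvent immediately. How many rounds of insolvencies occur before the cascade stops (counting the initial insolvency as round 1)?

2

Round 1 — Norton becomes insolvent (initial).
  Alder: +85 → 85 ≥ 30
  Kent: +60 → 60 ≥ 50
Round 2 — Alder, Kent become insolvent.
  Fenton: +85 → 85 < 100
  Larch: +20 → 20 < 80
No further insolvencies.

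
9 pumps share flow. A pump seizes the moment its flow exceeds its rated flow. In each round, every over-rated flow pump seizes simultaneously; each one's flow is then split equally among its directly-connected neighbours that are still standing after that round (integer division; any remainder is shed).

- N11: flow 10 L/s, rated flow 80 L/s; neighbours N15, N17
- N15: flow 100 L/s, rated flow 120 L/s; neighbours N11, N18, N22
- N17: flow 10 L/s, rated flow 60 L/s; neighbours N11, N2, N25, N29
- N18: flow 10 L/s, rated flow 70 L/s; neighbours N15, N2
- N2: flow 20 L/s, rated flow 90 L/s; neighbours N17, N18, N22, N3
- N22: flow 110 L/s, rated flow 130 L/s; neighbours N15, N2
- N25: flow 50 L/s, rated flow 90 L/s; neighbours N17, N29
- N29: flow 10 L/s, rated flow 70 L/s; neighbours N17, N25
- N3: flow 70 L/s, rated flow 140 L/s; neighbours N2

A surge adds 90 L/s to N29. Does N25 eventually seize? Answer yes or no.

Round 1 — N29 at 100 > 70. N29 seizes.
  N29 sheds 100 L/s to N17, N25: 50 each.
    N17: 10+50 = 60 ≤ 60
    N25: 50+50 = 100 > 90
Round 2 — N25 seizes.
  N25 sheds 100 L/s to N17: 100 each.
    N17: 60+100 = 160 > 60
Round 3 — N17 seizes.
  N17 sheds 160 L/s to N11, N2: 80 each.
    N11: 10+80 = 90 > 80
    N2: 20+80 = 100 > 90
Round 4 — N11, N2 seize.
  N11 sheds 90 L/s to N15: 90 each.
    N15: 100+90 = 190 > 120
  N2 sheds 100 L/s to N18, N22, N3: 33 each (1 lost).
    N18: 10+33 = 43 ≤ 70
    N22: 110+33 = 143 > 130
    N3: 70+33 = 103 ≤ 140
Round 5 — N15, N22 seize.
  N15 sheds 190 L/s to N18: 190 each.
    N18: 43+190 = 233 > 70
  N22 sheds 143 L/s: no online neighbours, lost.
Round 6 — N18 seizes.
  N18 sheds 233 L/s: no online neighbours, lost.
No further seizures.

yes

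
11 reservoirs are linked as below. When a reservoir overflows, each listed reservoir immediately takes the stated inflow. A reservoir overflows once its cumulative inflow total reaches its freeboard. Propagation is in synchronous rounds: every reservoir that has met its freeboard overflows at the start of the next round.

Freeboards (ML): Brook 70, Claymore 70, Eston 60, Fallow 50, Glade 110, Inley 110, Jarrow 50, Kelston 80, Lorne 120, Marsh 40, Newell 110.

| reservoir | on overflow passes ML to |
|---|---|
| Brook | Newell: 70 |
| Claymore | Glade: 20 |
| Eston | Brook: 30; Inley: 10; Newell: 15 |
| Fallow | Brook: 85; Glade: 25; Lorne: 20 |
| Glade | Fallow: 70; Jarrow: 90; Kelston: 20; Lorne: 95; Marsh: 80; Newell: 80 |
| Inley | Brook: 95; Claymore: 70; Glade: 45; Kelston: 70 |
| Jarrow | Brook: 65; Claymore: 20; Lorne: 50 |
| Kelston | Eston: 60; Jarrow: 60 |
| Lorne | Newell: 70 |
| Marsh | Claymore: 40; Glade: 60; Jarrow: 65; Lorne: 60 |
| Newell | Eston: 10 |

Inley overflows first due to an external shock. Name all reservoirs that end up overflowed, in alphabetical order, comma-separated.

Round 1 — Inley overflows (initial).
  Brook: +95 → 95 ≥ 70
  Claymore: +70 → 70 ≥ 70
  Glade: +45 → 45 < 110
  Kelston: +70 → 70 < 80
Round 2 — Brook, Claymore overflow.
  Glade: +20 → 65 < 110
  Newell: +70 → 70 < 110
No further overflows.

Brook, Claymore, Inley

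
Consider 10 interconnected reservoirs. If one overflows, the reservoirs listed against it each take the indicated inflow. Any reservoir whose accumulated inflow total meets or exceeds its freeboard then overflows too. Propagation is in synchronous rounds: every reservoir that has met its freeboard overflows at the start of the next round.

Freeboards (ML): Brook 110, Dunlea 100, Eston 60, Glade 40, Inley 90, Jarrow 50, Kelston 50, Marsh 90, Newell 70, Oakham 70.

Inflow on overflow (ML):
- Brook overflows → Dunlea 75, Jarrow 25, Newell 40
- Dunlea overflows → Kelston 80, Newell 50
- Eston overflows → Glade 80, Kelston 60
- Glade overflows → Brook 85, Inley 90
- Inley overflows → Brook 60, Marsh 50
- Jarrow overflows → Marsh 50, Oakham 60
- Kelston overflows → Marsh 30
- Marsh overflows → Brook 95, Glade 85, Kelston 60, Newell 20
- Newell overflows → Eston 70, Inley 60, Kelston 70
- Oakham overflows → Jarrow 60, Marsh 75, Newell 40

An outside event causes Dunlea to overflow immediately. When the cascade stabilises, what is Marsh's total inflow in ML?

30

Round 1 — Dunlea overflows (initial).
  Kelston: +80 → 80 ≥ 50
  Newell: +50 → 50 < 70
Round 2 — Kelston overflows.
  Marsh: +30 → 30 < 90
No further overflows.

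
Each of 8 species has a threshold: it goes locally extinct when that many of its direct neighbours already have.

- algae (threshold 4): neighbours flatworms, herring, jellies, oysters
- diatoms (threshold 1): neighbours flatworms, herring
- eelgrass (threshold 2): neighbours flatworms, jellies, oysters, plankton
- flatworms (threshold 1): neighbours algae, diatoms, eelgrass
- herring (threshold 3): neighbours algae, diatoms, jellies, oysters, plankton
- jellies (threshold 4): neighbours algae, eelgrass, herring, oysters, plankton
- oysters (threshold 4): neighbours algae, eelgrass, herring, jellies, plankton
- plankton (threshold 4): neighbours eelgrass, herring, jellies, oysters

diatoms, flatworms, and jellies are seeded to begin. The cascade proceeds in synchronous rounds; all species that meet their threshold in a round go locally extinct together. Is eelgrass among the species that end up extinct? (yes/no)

yes

Round 1 — diatoms, flatworms, jellies go locally extinct (initial).
Round 2 — checking thresholds:
  algae: 2 of 4 neighbours < 4, below threshold.
  eelgrass: 2 of 4 neighbours ≥ 2, goes locally extinct.
  herring: 2 of 5 neighbours < 3, below threshold.
  oysters: 1 of 5 neighbours < 4, below threshold.
  plankton: 1 of 4 neighbours < 4, below threshold.
Round 3 — no new extinctions; cascade stops.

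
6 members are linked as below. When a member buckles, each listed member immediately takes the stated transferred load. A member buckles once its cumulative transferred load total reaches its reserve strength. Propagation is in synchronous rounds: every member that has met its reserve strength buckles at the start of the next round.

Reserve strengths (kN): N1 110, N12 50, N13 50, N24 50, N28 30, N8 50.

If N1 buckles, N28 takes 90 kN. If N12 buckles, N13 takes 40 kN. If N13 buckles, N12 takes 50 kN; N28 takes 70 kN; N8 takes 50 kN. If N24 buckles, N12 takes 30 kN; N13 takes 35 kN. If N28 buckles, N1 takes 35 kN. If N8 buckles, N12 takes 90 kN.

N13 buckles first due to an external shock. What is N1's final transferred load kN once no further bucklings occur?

Round 1 — N13 buckles (initial).
  N12: +50 → 50 ≥ 50
  N28: +70 → 70 ≥ 30
  N8: +50 → 50 ≥ 50
Round 2 — N12, N28, N8 buckle.
  N1: +35 → 35 < 110
No further bucklings.

35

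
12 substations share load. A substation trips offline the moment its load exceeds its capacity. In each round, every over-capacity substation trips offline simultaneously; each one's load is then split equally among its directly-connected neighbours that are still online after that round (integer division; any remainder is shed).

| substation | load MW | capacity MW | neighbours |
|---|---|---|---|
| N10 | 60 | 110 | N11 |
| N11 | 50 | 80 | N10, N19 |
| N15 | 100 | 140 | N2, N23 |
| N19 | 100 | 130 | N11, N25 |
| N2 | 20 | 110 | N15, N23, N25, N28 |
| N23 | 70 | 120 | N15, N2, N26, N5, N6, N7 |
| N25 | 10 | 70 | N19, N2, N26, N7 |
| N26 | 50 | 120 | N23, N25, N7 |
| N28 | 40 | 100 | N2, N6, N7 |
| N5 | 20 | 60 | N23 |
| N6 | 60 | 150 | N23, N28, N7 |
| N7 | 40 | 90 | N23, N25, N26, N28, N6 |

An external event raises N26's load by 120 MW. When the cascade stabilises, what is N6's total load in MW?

123

Round 1 — N26 at 170 > 120. N26 trips offline.
  N26 sheds 170 MW to N23, N25, N7: 56 each (2 lost).
    N23: 70+56 = 126 > 120
    N25: 10+56 = 66 ≤ 70
    N7: 40+56 = 96 > 90
Round 2 — N23, N7 trip offline.
  N23 sheds 126 MW to N15, N2, N5, N6: 31 each (2 lost).
    N15: 100+31 = 131 ≤ 140
    N2: 20+31 = 51 ≤ 110
    N5: 20+31 = 51 ≤ 60
    N6: 60+31 = 91 ≤ 150
  N7 sheds 96 MW to N25, N28, N6: 32 each.
    N25: 66+32 = 98 > 70
    N28: 40+32 = 72 ≤ 100
    N6: 91+32 = 123 ≤ 150
Round 3 — N25 trips offline.
  N25 sheds 98 MW to N19, N2: 49 each.
    N19: 100+49 = 149 > 130
    N2: 51+49 = 100 ≤ 110
Round 4 — N19 trips offline.
  N19 sheds 149 MW to N11: 149 each.
    N11: 50+149 = 199 > 80
Round 5 — N11 trips offline.
  N11 sheds 199 MW to N10: 199 each.
    N10: 60+199 = 259 > 110
Round 6 — N10 trips offline.
  N10 sheds 259 MW: no online neighbours, lost.
No further trips.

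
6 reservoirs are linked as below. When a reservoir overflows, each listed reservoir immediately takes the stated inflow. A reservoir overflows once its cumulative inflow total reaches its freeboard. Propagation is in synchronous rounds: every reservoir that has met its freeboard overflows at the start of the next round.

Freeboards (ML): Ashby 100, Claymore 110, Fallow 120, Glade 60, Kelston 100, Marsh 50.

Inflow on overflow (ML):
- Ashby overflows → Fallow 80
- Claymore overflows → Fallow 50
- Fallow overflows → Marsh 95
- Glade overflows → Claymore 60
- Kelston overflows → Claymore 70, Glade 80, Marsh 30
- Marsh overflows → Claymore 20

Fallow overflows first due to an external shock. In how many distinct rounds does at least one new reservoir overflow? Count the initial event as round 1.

Round 1 — Fallow overflows (initial).
  Marsh: +95 → 95 ≥ 50
Round 2 — Marsh overflows.
  Claymore: +20 → 20 < 110
No further overflows.

2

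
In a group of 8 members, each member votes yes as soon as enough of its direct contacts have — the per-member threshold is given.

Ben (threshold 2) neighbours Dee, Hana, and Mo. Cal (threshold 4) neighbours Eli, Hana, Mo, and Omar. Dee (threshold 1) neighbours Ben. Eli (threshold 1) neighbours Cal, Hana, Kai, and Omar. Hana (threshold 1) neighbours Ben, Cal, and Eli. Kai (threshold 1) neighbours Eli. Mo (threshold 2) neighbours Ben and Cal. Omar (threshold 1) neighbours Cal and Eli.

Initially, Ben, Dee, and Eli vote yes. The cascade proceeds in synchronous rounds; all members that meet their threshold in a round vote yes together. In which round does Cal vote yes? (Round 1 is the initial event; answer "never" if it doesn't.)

never

Round 1 — Ben, Dee, Eli vote yes (initial).
Round 2 — checking thresholds:
  Cal: 1 of 4 neighbours < 4, below threshold.
  Hana: 2 of 3 neighbours ≥ 1, votes yes.
  Kai: 1 of 1 neighbours ≥ 1, votes yes.
  Mo: 1 of 2 neighbours < 2, below threshold.
  Omar: 1 of 2 neighbours ≥ 1, votes yes.
Round 3 — no new yes votes; cascade stops.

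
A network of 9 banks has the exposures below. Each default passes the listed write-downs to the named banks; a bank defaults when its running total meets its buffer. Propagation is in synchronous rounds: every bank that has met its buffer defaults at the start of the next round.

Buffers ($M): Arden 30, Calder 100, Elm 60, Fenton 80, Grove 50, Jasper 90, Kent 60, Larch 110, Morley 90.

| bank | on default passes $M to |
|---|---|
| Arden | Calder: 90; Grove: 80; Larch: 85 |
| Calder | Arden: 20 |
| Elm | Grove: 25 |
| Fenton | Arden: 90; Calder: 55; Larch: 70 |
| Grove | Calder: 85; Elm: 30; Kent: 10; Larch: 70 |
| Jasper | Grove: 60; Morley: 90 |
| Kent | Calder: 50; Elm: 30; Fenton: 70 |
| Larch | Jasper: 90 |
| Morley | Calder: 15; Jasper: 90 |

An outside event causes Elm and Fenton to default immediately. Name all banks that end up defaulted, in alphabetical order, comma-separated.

Arden, Calder, Elm, Fenton, Grove, Jasper, Larch, Morley

Round 1 — Elm, Fenton default (initial).
  Arden: +90 → 90 ≥ 30
  Calder: +55 → 55 < 100
  Grove: +25 → 25 < 50
  Larch: +70 → 70 < 110
Round 2 — Arden defaults.
  Calder: +90 → 145 ≥ 100
  Grove: +80 → 105 ≥ 50
  Larch: +85 → 155 ≥ 110
Round 3 — Calder, Grove, Larch default.
  Jasper: +90 → 90 ≥ 90
  Kent: +10 → 10 < 60
Round 4 — Jasper defaults.
  Morley: +90 → 90 ≥ 90
Round 5 — Morley defaults.
No further defaults.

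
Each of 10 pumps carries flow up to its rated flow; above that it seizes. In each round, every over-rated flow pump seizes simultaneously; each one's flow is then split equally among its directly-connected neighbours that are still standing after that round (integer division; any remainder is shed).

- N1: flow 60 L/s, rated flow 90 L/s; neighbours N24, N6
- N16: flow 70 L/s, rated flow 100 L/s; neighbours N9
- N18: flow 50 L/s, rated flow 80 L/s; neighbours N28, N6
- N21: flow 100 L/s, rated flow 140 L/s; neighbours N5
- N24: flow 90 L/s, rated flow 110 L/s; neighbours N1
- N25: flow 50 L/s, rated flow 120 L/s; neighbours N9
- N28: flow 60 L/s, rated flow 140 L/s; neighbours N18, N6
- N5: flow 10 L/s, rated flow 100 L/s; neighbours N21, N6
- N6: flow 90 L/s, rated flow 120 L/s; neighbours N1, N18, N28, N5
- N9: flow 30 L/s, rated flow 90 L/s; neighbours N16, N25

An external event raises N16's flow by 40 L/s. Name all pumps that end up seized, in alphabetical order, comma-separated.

N16, N25, N9

Round 1 — N16 at 110 > 100. N16 seizes.
  N16 sheds 110 L/s to N9: 110 each.
    N9: 30+110 = 140 > 90
Round 2 — N9 seizes.
  N9 sheds 140 L/s to N25: 140 each.
    N25: 50+140 = 190 > 120
Round 3 — N25 seizes.
  N25 sheds 190 L/s: no online neighbours, lost.
No further seizures.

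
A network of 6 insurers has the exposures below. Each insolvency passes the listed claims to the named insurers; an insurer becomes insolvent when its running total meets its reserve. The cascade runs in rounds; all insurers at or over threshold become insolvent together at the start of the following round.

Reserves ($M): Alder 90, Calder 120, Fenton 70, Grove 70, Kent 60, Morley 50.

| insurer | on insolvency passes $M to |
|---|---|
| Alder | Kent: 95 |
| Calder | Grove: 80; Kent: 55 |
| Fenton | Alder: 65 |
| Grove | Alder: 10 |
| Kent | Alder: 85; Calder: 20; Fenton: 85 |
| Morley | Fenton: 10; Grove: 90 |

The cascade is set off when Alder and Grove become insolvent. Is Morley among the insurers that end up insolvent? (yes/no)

Round 1 — Alder, Grove become insolvent (initial).
  Kent: +95 → 95 ≥ 60
Round 2 — Kent becomes insolvent.
  Calder: +20 → 20 < 120
  Fenton: +85 → 85 ≥ 70
Round 3 — Fenton becomes insolvent.
No further insolvencies.

no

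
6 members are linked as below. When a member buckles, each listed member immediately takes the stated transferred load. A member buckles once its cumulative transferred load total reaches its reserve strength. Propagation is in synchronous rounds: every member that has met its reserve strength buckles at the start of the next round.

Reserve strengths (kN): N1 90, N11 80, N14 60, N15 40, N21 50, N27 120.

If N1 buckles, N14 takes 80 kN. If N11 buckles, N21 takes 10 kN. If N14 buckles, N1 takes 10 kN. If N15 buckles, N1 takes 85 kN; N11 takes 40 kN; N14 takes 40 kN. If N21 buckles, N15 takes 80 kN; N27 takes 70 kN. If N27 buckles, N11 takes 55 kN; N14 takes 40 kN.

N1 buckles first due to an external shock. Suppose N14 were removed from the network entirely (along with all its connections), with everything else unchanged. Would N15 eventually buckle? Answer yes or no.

With N14 removed:
Round 1 — N1 buckles (initial).
No further bucklings.

no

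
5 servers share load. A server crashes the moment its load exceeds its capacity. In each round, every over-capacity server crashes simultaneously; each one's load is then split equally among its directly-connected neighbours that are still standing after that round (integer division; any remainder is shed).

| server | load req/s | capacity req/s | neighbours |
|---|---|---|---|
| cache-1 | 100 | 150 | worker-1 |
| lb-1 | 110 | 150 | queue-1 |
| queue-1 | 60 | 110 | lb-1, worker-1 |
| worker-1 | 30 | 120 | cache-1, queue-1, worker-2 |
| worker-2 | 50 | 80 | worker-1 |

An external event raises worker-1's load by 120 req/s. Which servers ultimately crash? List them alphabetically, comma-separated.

Round 1 — worker-1 at 150 > 120. worker-1 crashes.
  worker-1 sheds 150 req/s to cache-1, queue-1, worker-2: 50 each.
    cache-1: 100+50 = 150 ≤ 150
    queue-1: 60+50 = 110 ≤ 110
    worker-2: 50+50 = 100 > 80
Round 2 — worker-2 crashes.
  worker-2 sheds 100 req/s: no online neighbours, lost.
No further crashes.

worker-1, worker-2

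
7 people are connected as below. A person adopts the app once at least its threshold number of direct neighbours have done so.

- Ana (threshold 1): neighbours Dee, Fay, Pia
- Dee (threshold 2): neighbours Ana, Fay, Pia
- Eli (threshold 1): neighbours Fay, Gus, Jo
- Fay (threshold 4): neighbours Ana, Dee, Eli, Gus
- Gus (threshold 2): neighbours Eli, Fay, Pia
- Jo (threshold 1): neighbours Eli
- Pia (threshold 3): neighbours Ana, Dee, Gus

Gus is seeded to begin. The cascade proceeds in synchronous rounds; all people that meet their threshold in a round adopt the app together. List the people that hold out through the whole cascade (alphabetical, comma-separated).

Round 1 — Gus adopts the app (initial).
Round 2 — checking thresholds:
  Eli: 1 of 3 neighbours ≥ 1, adopts the app.
  Fay: 1 of 4 neighbours < 4, holds.
  Pia: 1 of 3 neighbours < 3, holds.
Round 3 — checking thresholds:
  Fay: 2 of 4 neighbours < 4, holds.
  Jo: 1 of 1 neighbours ≥ 1, adopts the app.
  Pia: 1 of 3 neighbours < 3, holds.
Round 4 — no new adoptions; cascade stops.

Ana, Dee, Fay, Pia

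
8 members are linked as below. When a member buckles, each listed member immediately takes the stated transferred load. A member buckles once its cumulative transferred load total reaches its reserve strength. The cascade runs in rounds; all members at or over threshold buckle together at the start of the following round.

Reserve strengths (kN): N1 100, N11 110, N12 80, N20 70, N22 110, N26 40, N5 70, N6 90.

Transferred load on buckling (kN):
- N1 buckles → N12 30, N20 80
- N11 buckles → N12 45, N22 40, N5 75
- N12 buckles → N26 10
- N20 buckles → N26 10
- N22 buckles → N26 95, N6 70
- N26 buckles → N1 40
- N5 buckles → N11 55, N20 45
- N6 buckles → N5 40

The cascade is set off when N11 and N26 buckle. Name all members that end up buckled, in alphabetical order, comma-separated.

Round 1 — N11, N26 buckle (initial).
  N1: +40 → 40 < 100
  N12: +45 → 45 < 80
  N22: +40 → 40 < 110
  N5: +75 → 75 ≥ 70
Round 2 — N5 buckles.
  N20: +45 → 45 < 70
No further bucklings.

N11, N26, N5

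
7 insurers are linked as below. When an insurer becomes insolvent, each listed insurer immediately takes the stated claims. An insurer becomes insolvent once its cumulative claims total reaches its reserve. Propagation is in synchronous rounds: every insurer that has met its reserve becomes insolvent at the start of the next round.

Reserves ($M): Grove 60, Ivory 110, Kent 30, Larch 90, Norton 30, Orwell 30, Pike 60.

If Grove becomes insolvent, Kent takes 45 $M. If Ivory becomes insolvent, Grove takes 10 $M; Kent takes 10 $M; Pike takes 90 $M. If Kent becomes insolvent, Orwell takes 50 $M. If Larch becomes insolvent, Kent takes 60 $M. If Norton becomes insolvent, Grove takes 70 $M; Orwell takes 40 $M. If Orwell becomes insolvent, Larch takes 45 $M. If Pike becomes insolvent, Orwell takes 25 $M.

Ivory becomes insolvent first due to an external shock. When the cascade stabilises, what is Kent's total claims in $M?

10

Round 1 — Ivory becomes insolvent (initial).
  Grove: +10 → 10 < 60
  Kent: +10 → 10 < 30
  Pike: +90 → 90 ≥ 60
Round 2 — Pike becomes insolvent.
  Orwell: +25 → 25 < 30
No further insolvencies.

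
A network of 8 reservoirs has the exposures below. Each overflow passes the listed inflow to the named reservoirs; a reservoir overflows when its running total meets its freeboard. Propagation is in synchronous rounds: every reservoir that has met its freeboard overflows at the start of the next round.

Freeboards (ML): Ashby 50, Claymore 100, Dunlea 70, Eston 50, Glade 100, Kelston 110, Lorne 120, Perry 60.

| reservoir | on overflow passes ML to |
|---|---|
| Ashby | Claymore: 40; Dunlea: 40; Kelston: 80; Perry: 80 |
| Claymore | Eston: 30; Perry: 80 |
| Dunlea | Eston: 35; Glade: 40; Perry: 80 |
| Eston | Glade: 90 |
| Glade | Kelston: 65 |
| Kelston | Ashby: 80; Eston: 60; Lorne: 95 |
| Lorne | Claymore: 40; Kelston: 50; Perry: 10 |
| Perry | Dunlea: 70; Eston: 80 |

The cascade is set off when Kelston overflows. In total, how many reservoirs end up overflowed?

Round 1 — Kelston overflows (initial).
  Ashby: +80 → 80 ≥ 50
  Eston: +60 → 60 ≥ 50
  Lorne: +95 → 95 < 120
Round 2 — Ashby, Eston overflow.
  Claymore: +40 → 40 < 100
  Dunlea: +40 → 40 < 70
  Glade: +90 → 90 < 100
  Perry: +80 → 80 ≥ 60
Round 3 — Perry overflows.
  Dunlea: +70 → 110 ≥ 70
Round 4 — Dunlea overflows.
  Glade: +40 → 130 ≥ 100
Round 5 — Glade overflows.
No further overflows.

6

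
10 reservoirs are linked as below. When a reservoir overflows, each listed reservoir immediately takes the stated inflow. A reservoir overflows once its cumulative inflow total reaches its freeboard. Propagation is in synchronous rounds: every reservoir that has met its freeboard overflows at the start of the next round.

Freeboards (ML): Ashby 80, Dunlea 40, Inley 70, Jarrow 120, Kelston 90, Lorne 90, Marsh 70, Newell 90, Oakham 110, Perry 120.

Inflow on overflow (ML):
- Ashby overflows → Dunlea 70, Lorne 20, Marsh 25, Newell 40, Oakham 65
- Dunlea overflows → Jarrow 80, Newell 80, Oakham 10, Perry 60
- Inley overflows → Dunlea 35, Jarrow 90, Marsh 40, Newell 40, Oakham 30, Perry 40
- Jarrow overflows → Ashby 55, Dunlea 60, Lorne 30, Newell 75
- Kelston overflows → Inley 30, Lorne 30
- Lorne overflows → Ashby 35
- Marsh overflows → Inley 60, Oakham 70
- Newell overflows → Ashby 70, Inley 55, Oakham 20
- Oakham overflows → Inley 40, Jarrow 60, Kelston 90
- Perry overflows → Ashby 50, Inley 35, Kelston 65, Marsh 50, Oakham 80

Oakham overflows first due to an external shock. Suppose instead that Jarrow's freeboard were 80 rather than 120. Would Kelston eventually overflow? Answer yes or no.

With Jarrow's freeboard at 80:
Round 1 — Oakham overflows (initial).
  Inley: +40 → 40 < 70
  Jarrow: +60 → 60 < 80
  Kelston: +90 → 90 ≥ 90
Round 2 — Kelston overflows.
  Inley: +30 → 70 ≥ 70
  Lorne: +30 → 30 < 90
Round 3 — Inley overflows.
  Dunlea: +35 → 35 < 40
  Jarrow: +90 → 150 ≥ 80
  Marsh: +40 → 40 < 70
  Newell: +40 → 40 < 90
  Perry: +40 → 40 < 120
Round 4 — Jarrow overflows.
  Ashby: +55 → 55 < 80
  Dunlea: +60 → 95 ≥ 40
  Lorne: +30 → 60 < 90
  Newell: +75 → 115 ≥ 90
Round 5 — Dunlea, Newell overflow.
  Ashby: +70 → 125 ≥ 80
  Perry: +60 → 100 < 120
Round 6 — Ashby overflows.
  Lorne: +20 → 80 < 90
  Marsh: +25 → 65 < 70
No further overflows.

yes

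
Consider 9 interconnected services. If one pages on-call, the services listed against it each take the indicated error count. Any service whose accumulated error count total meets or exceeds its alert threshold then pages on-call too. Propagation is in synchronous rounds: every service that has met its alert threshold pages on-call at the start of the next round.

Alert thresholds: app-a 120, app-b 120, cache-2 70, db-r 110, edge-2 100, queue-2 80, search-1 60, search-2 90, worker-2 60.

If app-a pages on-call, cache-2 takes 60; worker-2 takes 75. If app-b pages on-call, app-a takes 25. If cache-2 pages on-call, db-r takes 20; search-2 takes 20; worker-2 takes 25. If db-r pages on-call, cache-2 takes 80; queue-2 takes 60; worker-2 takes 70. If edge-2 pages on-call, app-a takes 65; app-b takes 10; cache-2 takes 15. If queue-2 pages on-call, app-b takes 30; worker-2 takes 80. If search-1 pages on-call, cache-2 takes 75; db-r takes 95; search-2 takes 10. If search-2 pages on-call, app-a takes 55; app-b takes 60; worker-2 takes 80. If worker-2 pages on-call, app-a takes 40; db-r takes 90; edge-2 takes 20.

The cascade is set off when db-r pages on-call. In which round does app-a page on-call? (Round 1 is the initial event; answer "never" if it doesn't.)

Round 1 — db-r pages on-call (initial).
  cache-2: +80 → 80 ≥ 70
  queue-2: +60 → 60 < 80
  worker-2: +70 → 70 ≥ 60
Round 2 — cache-2, worker-2 page on-call.
  app-a: +40 → 40 < 120
  edge-2: +20 → 20 < 100
  search-2: +20 → 20 < 90
No further pages.

never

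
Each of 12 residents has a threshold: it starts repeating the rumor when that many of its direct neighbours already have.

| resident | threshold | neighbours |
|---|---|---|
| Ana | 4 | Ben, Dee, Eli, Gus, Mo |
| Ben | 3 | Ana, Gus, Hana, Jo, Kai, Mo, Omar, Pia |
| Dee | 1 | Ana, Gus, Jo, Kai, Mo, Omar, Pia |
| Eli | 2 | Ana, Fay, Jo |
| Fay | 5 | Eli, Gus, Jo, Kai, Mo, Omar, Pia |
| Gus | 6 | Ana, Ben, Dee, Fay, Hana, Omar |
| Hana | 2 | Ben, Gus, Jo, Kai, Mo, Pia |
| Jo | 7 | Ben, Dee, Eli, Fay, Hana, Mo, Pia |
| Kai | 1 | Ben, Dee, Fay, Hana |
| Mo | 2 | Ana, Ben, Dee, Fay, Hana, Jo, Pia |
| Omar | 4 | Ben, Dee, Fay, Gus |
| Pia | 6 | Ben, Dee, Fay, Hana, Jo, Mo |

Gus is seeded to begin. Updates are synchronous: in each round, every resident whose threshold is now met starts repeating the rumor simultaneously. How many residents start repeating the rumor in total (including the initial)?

Round 1 — Gus starts repeating the rumor (initial).
Round 2 — checking thresholds:
  Ana: 1 of 5 neighbours < 4, not yet.
  Ben: 1 of 8 neighbours < 3, not yet.
  Dee: 1 of 7 neighbours ≥ 1, starts repeating the rumor.
  Fay: 1 of 7 neighbours < 5, not yet.
  Hana: 1 of 6 neighbours < 2, not yet.
  Omar: 1 of 4 neighbours < 4, not yet.
Round 3 — checking thresholds:
  Ana: 2 of 5 neighbours < 4, not yet.
  Ben: 1 of 8 neighbours < 3, not yet.
  Fay: 1 of 7 neighbours < 5, not yet.
  Hana: 1 of 6 neighbours < 2, not yet.
  Jo: 1 of 7 neighbours < 7, not yet.
  Kai: 1 of 4 neighbours ≥ 1, starts repeating the rumor.
  Mo: 1 of 7 neighbours < 2, not yet.
  Omar: 2 of 4 neighbours < 4, not yet.
  Pia: 1 of 6 neighbours < 6, not yet.
Round 4 — checking thresholds:
  Ana: 2 of 5 neighbours < 4, not yet.
  Ben: 2 of 8 neighbours < 3, not yet.
  Fay: 2 of 7 neighbours < 5, not yet.
  Hana: 2 of 6 neighbours ≥ 2, starts repeating the rumor.
  Jo: 1 of 7 neighbours < 7, not yet.
  Mo: 1 of 7 neighbours < 2, not yet.
  Omar: 2 of 4 neighbours < 4, not yet.
  Pia: 1 of 6 neighbours < 6, not yet.
Round 5 — checking thresholds:
  Ana: 2 of 5 neighbours < 4, not yet.
  Ben: 3 of 8 neighbours ≥ 3, starts repeating the rumor.
  Fay: 2 of 7 neighbours < 5, not yet.
  Jo: 2 of 7 neighbours < 7, not yet.
  Mo: 2 of 7 neighbours ≥ 2, starts repeating the rumor.
  Omar: 2 of 4 neighbours < 4, not yet.
  Pia: 2 of 6 neighbours < 6, not yet.
Round 6 — checking thresholds:
  Ana: 4 of 5 neighbours ≥ 4, starts repeating the rumor.
  Fay: 3 of 7 neighbours < 5, not yet.
  Jo: 4 of 7 neighbours < 7, not yet.
  Omar: 3 of 4 neighbours < 4, not yet.
  Pia: 4 of 6 neighbours < 6, not yet.
Round 7 — no new spreads; cascade stops.

7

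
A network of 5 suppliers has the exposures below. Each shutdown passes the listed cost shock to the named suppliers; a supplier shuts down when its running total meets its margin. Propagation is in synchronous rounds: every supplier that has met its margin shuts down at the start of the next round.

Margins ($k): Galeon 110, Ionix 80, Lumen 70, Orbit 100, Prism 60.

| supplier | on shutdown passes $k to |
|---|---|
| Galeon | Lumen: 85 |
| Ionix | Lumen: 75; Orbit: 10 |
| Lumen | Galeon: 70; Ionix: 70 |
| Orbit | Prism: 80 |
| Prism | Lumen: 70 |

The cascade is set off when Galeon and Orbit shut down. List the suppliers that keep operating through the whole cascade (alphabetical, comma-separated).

Round 1 — Galeon, Orbit shut down (initial).
  Lumen: +85 → 85 ≥ 70
  Prism: +80 → 80 ≥ 60
Round 2 — Lumen, Prism shut down.
  Ionix: +70 → 70 < 80
No further shutdowns.

Ionix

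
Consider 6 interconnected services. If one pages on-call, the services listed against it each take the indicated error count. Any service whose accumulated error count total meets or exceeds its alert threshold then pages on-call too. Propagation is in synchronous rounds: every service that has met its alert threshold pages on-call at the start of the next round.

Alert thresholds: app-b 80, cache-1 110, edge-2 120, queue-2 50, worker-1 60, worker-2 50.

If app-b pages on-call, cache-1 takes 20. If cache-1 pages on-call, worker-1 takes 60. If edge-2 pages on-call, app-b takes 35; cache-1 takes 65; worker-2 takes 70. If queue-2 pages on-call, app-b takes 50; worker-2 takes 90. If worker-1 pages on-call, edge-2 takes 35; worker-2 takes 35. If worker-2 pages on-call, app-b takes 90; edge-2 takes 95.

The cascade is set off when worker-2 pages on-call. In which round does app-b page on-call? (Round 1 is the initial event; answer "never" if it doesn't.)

2

Round 1 — worker-2 pages on-call (initial).
  app-b: +90 → 90 ≥ 80
  edge-2: +95 → 95 < 120
Round 2 — app-b pages on-call.
  cache-1: +20 → 20 < 110
No further pages.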